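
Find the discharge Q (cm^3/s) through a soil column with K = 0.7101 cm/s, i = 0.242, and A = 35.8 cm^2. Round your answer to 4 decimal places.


Step 1: Apply Darcy's law: Q = K * i * A
Step 2: Q = 0.7101 * 0.242 * 35.8
Step 3: Q = 6.152 cm^3/s

6.152


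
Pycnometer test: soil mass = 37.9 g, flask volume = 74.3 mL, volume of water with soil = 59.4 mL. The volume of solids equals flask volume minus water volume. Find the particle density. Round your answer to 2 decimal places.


Step 1: Volume of solids = flask volume - water volume with soil
Step 2: V_solids = 74.3 - 59.4 = 14.9 mL
Step 3: Particle density = mass / V_solids = 37.9 / 14.9 = 2.54 g/cm^3

2.54


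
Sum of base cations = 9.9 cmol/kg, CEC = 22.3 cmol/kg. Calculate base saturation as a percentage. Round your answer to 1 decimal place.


Step 1: BS = 100 * (sum of bases) / CEC
Step 2: BS = 100 * 9.9 / 22.3
Step 3: BS = 44.4%

44.4


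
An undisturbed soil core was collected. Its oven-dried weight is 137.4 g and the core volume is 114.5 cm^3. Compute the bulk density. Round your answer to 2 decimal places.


Step 1: Identify the formula: BD = dry mass / volume
Step 2: Substitute values: BD = 137.4 / 114.5
Step 3: BD = 1.2 g/cm^3

1.2


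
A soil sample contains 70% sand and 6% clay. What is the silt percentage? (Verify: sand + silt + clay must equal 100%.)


Step 1: sand + silt + clay = 100%
Step 2: silt = 100 - sand - clay
Step 3: silt = 100 - 70 - 6
Step 4: silt = 24%

24


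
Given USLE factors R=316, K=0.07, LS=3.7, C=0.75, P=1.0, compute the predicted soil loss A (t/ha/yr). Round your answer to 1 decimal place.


Step 1: A = R * K * LS * C * P
Step 2: R * K = 316 * 0.07 = 22.12
Step 3: (R*K) * LS = 22.12 * 3.7 = 81.844
Step 4: * C * P = 81.844 * 0.75 * 1.0 = 61.4
Step 5: A = 61.4 t/(ha*yr)

61.4


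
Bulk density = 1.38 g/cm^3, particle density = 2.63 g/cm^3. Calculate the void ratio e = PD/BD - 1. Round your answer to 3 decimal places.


Step 1: e = PD / BD - 1
Step 2: e = 2.63 / 1.38 - 1
Step 3: e = 1.9058 - 1
Step 4: e = 0.906

0.906


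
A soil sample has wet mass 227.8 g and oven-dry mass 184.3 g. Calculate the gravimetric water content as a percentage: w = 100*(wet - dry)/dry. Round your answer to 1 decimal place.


Step 1: Water mass = wet - dry = 227.8 - 184.3 = 43.5 g
Step 2: w = 100 * water mass / dry mass
Step 3: w = 100 * 43.5 / 184.3 = 23.6%

23.6


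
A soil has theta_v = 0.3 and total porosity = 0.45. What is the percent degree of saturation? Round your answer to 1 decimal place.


Step 1: S = 100 * theta_v / n
Step 2: S = 100 * 0.3 / 0.45
Step 3: S = 66.7%

66.7


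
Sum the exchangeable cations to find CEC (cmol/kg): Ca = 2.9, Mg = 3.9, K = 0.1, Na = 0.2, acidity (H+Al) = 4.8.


Step 1: CEC = Ca + Mg + K + Na + (H+Al)
Step 2: CEC = 2.9 + 3.9 + 0.1 + 0.2 + 4.8
Step 3: CEC = 11.9 cmol/kg

11.9


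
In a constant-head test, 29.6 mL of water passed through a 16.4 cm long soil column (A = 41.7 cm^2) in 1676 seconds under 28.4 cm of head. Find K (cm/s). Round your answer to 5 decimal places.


Step 1: K = Q * L / (A * t * h)
Step 2: Numerator = 29.6 * 16.4 = 485.44
Step 3: Denominator = 41.7 * 1676 * 28.4 = 1984853.28
Step 4: K = 485.44 / 1984853.28 = 0.00024 cm/s

0.00024


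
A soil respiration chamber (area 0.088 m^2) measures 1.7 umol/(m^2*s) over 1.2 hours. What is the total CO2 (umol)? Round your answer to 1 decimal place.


Step 1: Convert time to seconds: 1.2 hr * 3600 = 4320.0 s
Step 2: Total = flux * area * time_s
Step 3: Total = 1.7 * 0.088 * 4320.0
Step 4: Total = 646.3 umol

646.3


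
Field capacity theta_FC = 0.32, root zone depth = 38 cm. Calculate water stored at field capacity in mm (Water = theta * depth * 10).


Step 1: Water (mm) = theta_FC * depth (cm) * 10
Step 2: Water = 0.32 * 38 * 10
Step 3: Water = 121.6 mm

121.6


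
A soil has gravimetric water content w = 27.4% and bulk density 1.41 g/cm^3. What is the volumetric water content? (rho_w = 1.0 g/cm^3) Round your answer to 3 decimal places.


Step 1: theta = (w / 100) * BD / rho_w
Step 2: theta = (27.4 / 100) * 1.41 / 1.0
Step 3: theta = 0.274 * 1.41
Step 4: theta = 0.386

0.386


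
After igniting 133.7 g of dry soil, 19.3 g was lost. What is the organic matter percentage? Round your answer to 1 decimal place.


Step 1: OM% = 100 * LOI / sample mass
Step 2: OM = 100 * 19.3 / 133.7
Step 3: OM = 14.4%

14.4


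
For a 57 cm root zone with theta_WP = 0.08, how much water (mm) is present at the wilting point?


Step 1: Water (mm) = theta_WP * depth * 10
Step 2: Water = 0.08 * 57 * 10
Step 3: Water = 45.6 mm

45.6


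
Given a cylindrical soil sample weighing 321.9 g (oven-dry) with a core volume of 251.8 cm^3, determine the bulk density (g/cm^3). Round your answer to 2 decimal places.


Step 1: Identify the formula: BD = dry mass / volume
Step 2: Substitute values: BD = 321.9 / 251.8
Step 3: BD = 1.28 g/cm^3

1.28


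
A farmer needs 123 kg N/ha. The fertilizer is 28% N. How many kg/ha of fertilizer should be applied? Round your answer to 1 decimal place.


Step 1: Fertilizer rate = target N / (N content / 100)
Step 2: Rate = 123 / (28 / 100)
Step 3: Rate = 123 / 0.28
Step 4: Rate = 439.3 kg/ha

439.3


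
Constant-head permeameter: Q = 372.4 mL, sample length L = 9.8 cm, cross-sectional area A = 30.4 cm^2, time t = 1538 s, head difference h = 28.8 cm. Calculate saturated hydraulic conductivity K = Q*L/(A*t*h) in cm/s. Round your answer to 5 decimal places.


Step 1: K = Q * L / (A * t * h)
Step 2: Numerator = 372.4 * 9.8 = 3649.52
Step 3: Denominator = 30.4 * 1538 * 28.8 = 1346549.76
Step 4: K = 3649.52 / 1346549.76 = 0.00271 cm/s

0.00271


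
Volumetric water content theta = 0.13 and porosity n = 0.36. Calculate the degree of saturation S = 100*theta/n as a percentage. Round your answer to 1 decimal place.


Step 1: S = 100 * theta_v / n
Step 2: S = 100 * 0.13 / 0.36
Step 3: S = 36.1%

36.1


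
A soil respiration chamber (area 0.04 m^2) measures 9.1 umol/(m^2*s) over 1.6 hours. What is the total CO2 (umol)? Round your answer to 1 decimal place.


Step 1: Convert time to seconds: 1.6 hr * 3600 = 5760.0 s
Step 2: Total = flux * area * time_s
Step 3: Total = 9.1 * 0.04 * 5760.0
Step 4: Total = 2096.6 umol

2096.6


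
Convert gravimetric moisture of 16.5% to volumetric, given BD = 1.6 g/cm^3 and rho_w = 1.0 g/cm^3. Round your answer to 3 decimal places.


Step 1: theta = (w / 100) * BD / rho_w
Step 2: theta = (16.5 / 100) * 1.6 / 1.0
Step 3: theta = 0.165 * 1.6
Step 4: theta = 0.264

0.264


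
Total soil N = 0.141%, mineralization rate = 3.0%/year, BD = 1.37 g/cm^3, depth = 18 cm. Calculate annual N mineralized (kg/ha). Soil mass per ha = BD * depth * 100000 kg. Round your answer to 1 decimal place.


Step 1: Soil mass per ha = BD * depth * 100000 = 1.37 * 18 * 100000 = 2466000 kg
Step 2: Total N pool = soil mass * N%/100 = 2466000 * 0.141/100 = 3477.06 kg/ha
Step 3: N mineralized = N pool * rate%/100 = 3477.06 * 3.0/100 = 104.3 kg/ha/yr

104.3


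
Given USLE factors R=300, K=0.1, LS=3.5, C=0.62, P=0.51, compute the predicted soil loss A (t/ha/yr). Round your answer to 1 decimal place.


Step 1: A = R * K * LS * C * P
Step 2: R * K = 300 * 0.1 = 30.0
Step 3: (R*K) * LS = 30.0 * 3.5 = 105.0
Step 4: * C * P = 105.0 * 0.62 * 0.51 = 33.2
Step 5: A = 33.2 t/(ha*yr)

33.2


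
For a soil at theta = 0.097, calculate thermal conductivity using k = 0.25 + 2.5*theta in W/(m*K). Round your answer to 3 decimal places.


Step 1: k = 0.25 + 2.5 * theta
Step 2: k = 0.25 + 2.5 * 0.097
Step 3: k = 0.25 + 0.243
Step 4: k = 0.493 W/(m*K)

0.493


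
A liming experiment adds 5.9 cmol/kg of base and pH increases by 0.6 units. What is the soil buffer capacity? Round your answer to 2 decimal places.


Step 1: BC = change in base / change in pH
Step 2: BC = 5.9 / 0.6
Step 3: BC = 9.83 cmol/(kg*pH unit)

9.83


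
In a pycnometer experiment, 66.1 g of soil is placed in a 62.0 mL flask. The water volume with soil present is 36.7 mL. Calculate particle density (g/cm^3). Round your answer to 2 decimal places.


Step 1: Volume of solids = flask volume - water volume with soil
Step 2: V_solids = 62.0 - 36.7 = 25.3 mL
Step 3: Particle density = mass / V_solids = 66.1 / 25.3 = 2.61 g/cm^3

2.61


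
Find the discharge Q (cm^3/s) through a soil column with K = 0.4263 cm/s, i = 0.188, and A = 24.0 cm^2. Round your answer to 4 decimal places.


Step 1: Apply Darcy's law: Q = K * i * A
Step 2: Q = 0.4263 * 0.188 * 24.0
Step 3: Q = 1.9235 cm^3/s

1.9235


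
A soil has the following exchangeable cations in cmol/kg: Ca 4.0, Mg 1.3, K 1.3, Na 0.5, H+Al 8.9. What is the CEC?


Step 1: CEC = Ca + Mg + K + Na + (H+Al)
Step 2: CEC = 4.0 + 1.3 + 1.3 + 0.5 + 8.9
Step 3: CEC = 16.0 cmol/kg

16.0


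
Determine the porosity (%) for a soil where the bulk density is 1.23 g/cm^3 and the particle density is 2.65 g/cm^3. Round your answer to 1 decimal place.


Step 1: Formula: n = 100 * (1 - BD / PD)
Step 2: n = 100 * (1 - 1.23 / 2.65)
Step 3: n = 100 * (1 - 0.46415)
Step 4: n = 53.6%

53.6


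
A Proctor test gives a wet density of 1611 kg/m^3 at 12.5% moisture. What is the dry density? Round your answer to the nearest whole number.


Step 1: Dry density = wet density / (1 + w/100)
Step 2: Dry density = 1611 / (1 + 12.5/100)
Step 3: Dry density = 1611 / 1.125
Step 4: Dry density = 1432 kg/m^3

1432


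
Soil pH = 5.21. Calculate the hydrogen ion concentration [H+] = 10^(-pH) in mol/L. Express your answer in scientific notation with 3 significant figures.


Step 1: [H+] = 10^(-pH)
Step 2: [H+] = 10^(-5.21)
Step 3: [H+] = 6.17e-06 mol/L

6.17e-06


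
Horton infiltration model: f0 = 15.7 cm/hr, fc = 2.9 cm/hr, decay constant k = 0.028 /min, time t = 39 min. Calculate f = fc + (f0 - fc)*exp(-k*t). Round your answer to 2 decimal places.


Step 1: f = fc + (f0 - fc) * exp(-k * t)
Step 2: exp(-0.028 * 39) = 0.335545
Step 3: f = 2.9 + (15.7 - 2.9) * 0.335545
Step 4: f = 2.9 + 12.8 * 0.335545
Step 5: f = 7.19 cm/hr

7.19


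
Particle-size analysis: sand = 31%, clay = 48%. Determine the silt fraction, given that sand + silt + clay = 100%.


Step 1: sand + silt + clay = 100%
Step 2: silt = 100 - sand - clay
Step 3: silt = 100 - 31 - 48
Step 4: silt = 21%

21


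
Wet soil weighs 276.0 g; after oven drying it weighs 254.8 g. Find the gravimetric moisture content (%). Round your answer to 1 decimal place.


Step 1: Water mass = wet - dry = 276.0 - 254.8 = 21.2 g
Step 2: w = 100 * water mass / dry mass
Step 3: w = 100 * 21.2 / 254.8 = 8.3%

8.3


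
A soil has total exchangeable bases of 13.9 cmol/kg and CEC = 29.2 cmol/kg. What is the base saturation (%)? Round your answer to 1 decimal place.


Step 1: BS = 100 * (sum of bases) / CEC
Step 2: BS = 100 * 13.9 / 29.2
Step 3: BS = 47.6%

47.6


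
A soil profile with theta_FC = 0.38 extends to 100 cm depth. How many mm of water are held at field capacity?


Step 1: Water (mm) = theta_FC * depth (cm) * 10
Step 2: Water = 0.38 * 100 * 10
Step 3: Water = 380.0 mm

380.0


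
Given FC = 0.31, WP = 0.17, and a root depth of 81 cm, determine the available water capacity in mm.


Step 1: Available water = (FC - WP) * depth * 10
Step 2: AW = (0.31 - 0.17) * 81 * 10
Step 3: AW = 0.14 * 81 * 10
Step 4: AW = 113.4 mm

113.4


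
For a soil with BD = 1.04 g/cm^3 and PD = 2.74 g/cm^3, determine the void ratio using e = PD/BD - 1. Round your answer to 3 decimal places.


Step 1: e = PD / BD - 1
Step 2: e = 2.74 / 1.04 - 1
Step 3: e = 2.63462 - 1
Step 4: e = 1.635

1.635


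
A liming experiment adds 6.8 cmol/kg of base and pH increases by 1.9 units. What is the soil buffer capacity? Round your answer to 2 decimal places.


Step 1: BC = change in base / change in pH
Step 2: BC = 6.8 / 1.9
Step 3: BC = 3.58 cmol/(kg*pH unit)

3.58


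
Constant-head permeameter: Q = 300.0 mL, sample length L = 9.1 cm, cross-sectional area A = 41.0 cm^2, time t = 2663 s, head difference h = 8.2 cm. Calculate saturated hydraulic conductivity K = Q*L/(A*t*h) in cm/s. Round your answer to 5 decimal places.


Step 1: K = Q * L / (A * t * h)
Step 2: Numerator = 300.0 * 9.1 = 2730.0
Step 3: Denominator = 41.0 * 2663 * 8.2 = 895300.6
Step 4: K = 2730.0 / 895300.6 = 0.00305 cm/s

0.00305


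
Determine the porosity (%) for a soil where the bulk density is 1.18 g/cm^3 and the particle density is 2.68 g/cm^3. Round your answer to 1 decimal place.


Step 1: Formula: n = 100 * (1 - BD / PD)
Step 2: n = 100 * (1 - 1.18 / 2.68)
Step 3: n = 100 * (1 - 0.4403)
Step 4: n = 56.0%

56.0


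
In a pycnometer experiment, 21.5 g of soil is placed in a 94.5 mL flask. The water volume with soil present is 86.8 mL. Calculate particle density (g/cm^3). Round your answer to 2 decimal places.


Step 1: Volume of solids = flask volume - water volume with soil
Step 2: V_solids = 94.5 - 86.8 = 7.7 mL
Step 3: Particle density = mass / V_solids = 21.5 / 7.7 = 2.79 g/cm^3

2.79


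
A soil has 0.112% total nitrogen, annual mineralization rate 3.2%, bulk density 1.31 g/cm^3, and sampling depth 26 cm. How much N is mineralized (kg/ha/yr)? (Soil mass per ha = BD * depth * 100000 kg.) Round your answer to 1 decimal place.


Step 1: Soil mass per ha = BD * depth * 100000 = 1.31 * 26 * 100000 = 3406000 kg
Step 2: Total N pool = soil mass * N%/100 = 3406000 * 0.112/100 = 3814.72 kg/ha
Step 3: N mineralized = N pool * rate%/100 = 3814.72 * 3.2/100 = 122.1 kg/ha/yr

122.1


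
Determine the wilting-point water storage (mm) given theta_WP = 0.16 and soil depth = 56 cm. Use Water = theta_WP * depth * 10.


Step 1: Water (mm) = theta_WP * depth * 10
Step 2: Water = 0.16 * 56 * 10
Step 3: Water = 89.6 mm

89.6


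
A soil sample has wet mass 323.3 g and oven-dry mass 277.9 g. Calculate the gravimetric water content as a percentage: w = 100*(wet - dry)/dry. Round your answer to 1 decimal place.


Step 1: Water mass = wet - dry = 323.3 - 277.9 = 45.4 g
Step 2: w = 100 * water mass / dry mass
Step 3: w = 100 * 45.4 / 277.9 = 16.3%

16.3


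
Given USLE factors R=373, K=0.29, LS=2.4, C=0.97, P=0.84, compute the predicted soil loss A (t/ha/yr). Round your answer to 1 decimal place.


Step 1: A = R * K * LS * C * P
Step 2: R * K = 373 * 0.29 = 108.17
Step 3: (R*K) * LS = 108.17 * 2.4 = 259.608
Step 4: * C * P = 259.608 * 0.97 * 0.84 = 211.5
Step 5: A = 211.5 t/(ha*yr)

211.5


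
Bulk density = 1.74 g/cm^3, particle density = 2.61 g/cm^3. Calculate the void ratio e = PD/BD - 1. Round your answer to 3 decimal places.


Step 1: e = PD / BD - 1
Step 2: e = 2.61 / 1.74 - 1
Step 3: e = 1.5 - 1
Step 4: e = 0.5

0.5


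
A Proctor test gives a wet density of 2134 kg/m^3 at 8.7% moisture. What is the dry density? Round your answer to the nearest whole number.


Step 1: Dry density = wet density / (1 + w/100)
Step 2: Dry density = 2134 / (1 + 8.7/100)
Step 3: Dry density = 2134 / 1.087
Step 4: Dry density = 1963 kg/m^3

1963


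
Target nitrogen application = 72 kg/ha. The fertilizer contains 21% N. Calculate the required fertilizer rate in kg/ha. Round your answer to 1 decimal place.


Step 1: Fertilizer rate = target N / (N content / 100)
Step 2: Rate = 72 / (21 / 100)
Step 3: Rate = 72 / 0.21
Step 4: Rate = 342.9 kg/ha

342.9


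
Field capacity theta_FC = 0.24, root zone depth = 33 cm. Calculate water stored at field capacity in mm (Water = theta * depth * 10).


Step 1: Water (mm) = theta_FC * depth (cm) * 10
Step 2: Water = 0.24 * 33 * 10
Step 3: Water = 79.2 mm

79.2


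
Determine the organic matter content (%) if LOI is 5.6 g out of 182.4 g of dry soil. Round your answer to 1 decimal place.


Step 1: OM% = 100 * LOI / sample mass
Step 2: OM = 100 * 5.6 / 182.4
Step 3: OM = 3.1%

3.1


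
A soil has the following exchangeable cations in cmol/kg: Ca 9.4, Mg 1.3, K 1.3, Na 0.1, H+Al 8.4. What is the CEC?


Step 1: CEC = Ca + Mg + K + Na + (H+Al)
Step 2: CEC = 9.4 + 1.3 + 1.3 + 0.1 + 8.4
Step 3: CEC = 20.5 cmol/kg

20.5


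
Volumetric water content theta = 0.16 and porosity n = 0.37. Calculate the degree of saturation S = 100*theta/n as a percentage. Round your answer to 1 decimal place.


Step 1: S = 100 * theta_v / n
Step 2: S = 100 * 0.16 / 0.37
Step 3: S = 43.2%

43.2


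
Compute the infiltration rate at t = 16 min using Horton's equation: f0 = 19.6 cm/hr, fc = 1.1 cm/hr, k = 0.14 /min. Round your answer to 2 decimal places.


Step 1: f = fc + (f0 - fc) * exp(-k * t)
Step 2: exp(-0.14 * 16) = 0.106459
Step 3: f = 1.1 + (19.6 - 1.1) * 0.106459
Step 4: f = 1.1 + 18.5 * 0.106459
Step 5: f = 3.07 cm/hr

3.07


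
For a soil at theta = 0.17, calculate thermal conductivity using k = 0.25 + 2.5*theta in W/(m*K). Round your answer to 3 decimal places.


Step 1: k = 0.25 + 2.5 * theta
Step 2: k = 0.25 + 2.5 * 0.17
Step 3: k = 0.25 + 0.425
Step 4: k = 0.675 W/(m*K)

0.675


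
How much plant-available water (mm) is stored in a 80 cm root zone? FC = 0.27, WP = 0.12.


Step 1: Available water = (FC - WP) * depth * 10
Step 2: AW = (0.27 - 0.12) * 80 * 10
Step 3: AW = 0.15 * 80 * 10
Step 4: AW = 120.0 mm

120.0


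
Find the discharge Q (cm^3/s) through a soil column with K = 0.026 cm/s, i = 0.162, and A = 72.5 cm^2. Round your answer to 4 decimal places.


Step 1: Apply Darcy's law: Q = K * i * A
Step 2: Q = 0.026 * 0.162 * 72.5
Step 3: Q = 0.3054 cm^3/s

0.3054


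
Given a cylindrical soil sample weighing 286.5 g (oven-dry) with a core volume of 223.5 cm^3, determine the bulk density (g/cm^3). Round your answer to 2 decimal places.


Step 1: Identify the formula: BD = dry mass / volume
Step 2: Substitute values: BD = 286.5 / 223.5
Step 3: BD = 1.28 g/cm^3

1.28


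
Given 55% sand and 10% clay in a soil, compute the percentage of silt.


Step 1: sand + silt + clay = 100%
Step 2: silt = 100 - sand - clay
Step 3: silt = 100 - 55 - 10
Step 4: silt = 35%

35


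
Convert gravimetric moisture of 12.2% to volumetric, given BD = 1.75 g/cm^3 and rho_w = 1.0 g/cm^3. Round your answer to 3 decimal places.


Step 1: theta = (w / 100) * BD / rho_w
Step 2: theta = (12.2 / 100) * 1.75 / 1.0
Step 3: theta = 0.122 * 1.75
Step 4: theta = 0.214

0.214


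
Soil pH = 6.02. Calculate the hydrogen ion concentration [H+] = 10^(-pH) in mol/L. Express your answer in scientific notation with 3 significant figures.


Step 1: [H+] = 10^(-pH)
Step 2: [H+] = 10^(-6.02)
Step 3: [H+] = 9.55e-07 mol/L

9.55e-07


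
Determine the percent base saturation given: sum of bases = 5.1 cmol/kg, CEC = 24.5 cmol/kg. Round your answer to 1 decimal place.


Step 1: BS = 100 * (sum of bases) / CEC
Step 2: BS = 100 * 5.1 / 24.5
Step 3: BS = 20.8%

20.8


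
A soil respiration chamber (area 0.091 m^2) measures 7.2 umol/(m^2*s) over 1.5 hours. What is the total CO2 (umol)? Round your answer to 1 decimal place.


Step 1: Convert time to seconds: 1.5 hr * 3600 = 5400.0 s
Step 2: Total = flux * area * time_s
Step 3: Total = 7.2 * 0.091 * 5400.0
Step 4: Total = 3538.1 umol

3538.1


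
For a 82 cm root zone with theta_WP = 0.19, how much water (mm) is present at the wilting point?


Step 1: Water (mm) = theta_WP * depth * 10
Step 2: Water = 0.19 * 82 * 10
Step 3: Water = 155.8 mm

155.8


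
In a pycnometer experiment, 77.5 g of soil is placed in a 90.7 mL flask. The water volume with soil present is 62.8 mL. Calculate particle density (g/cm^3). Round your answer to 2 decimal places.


Step 1: Volume of solids = flask volume - water volume with soil
Step 2: V_solids = 90.7 - 62.8 = 27.9 mL
Step 3: Particle density = mass / V_solids = 77.5 / 27.9 = 2.78 g/cm^3

2.78


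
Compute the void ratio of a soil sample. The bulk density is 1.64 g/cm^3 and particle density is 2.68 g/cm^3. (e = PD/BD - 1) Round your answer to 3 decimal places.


Step 1: e = PD / BD - 1
Step 2: e = 2.68 / 1.64 - 1
Step 3: e = 1.63415 - 1
Step 4: e = 0.634

0.634


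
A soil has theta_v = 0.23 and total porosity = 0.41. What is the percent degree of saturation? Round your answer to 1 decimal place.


Step 1: S = 100 * theta_v / n
Step 2: S = 100 * 0.23 / 0.41
Step 3: S = 56.1%

56.1


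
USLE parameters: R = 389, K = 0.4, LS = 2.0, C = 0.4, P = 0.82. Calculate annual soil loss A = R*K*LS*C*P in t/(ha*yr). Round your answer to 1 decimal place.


Step 1: A = R * K * LS * C * P
Step 2: R * K = 389 * 0.4 = 155.6
Step 3: (R*K) * LS = 155.6 * 2.0 = 311.2
Step 4: * C * P = 311.2 * 0.4 * 0.82 = 102.1
Step 5: A = 102.1 t/(ha*yr)

102.1


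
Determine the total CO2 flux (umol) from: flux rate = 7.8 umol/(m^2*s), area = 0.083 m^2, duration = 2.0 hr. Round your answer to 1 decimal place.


Step 1: Convert time to seconds: 2.0 hr * 3600 = 7200.0 s
Step 2: Total = flux * area * time_s
Step 3: Total = 7.8 * 0.083 * 7200.0
Step 4: Total = 4661.3 umol

4661.3


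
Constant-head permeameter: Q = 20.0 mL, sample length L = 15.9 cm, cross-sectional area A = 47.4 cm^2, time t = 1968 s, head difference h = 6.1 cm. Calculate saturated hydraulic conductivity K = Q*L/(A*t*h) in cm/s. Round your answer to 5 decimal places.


Step 1: K = Q * L / (A * t * h)
Step 2: Numerator = 20.0 * 15.9 = 318.0
Step 3: Denominator = 47.4 * 1968 * 6.1 = 569027.52
Step 4: K = 318.0 / 569027.52 = 0.00056 cm/s

0.00056


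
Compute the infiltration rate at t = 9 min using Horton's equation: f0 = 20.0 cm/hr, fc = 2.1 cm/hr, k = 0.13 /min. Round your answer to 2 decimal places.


Step 1: f = fc + (f0 - fc) * exp(-k * t)
Step 2: exp(-0.13 * 9) = 0.310367
Step 3: f = 2.1 + (20.0 - 2.1) * 0.310367
Step 4: f = 2.1 + 17.9 * 0.310367
Step 5: f = 7.66 cm/hr

7.66


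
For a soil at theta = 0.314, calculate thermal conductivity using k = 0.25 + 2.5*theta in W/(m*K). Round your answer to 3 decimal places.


Step 1: k = 0.25 + 2.5 * theta
Step 2: k = 0.25 + 2.5 * 0.314
Step 3: k = 0.25 + 0.785
Step 4: k = 1.035 W/(m*K)

1.035


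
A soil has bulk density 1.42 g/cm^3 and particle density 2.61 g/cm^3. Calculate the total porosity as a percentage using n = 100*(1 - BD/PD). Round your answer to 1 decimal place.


Step 1: Formula: n = 100 * (1 - BD / PD)
Step 2: n = 100 * (1 - 1.42 / 2.61)
Step 3: n = 100 * (1 - 0.54406)
Step 4: n = 45.6%

45.6


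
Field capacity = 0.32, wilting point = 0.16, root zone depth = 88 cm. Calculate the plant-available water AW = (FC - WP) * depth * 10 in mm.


Step 1: Available water = (FC - WP) * depth * 10
Step 2: AW = (0.32 - 0.16) * 88 * 10
Step 3: AW = 0.16 * 88 * 10
Step 4: AW = 140.8 mm

140.8


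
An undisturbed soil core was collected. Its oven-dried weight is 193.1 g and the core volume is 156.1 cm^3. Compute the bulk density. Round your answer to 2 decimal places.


Step 1: Identify the formula: BD = dry mass / volume
Step 2: Substitute values: BD = 193.1 / 156.1
Step 3: BD = 1.24 g/cm^3

1.24


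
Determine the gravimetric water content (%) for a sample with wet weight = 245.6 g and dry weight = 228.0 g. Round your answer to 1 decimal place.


Step 1: Water mass = wet - dry = 245.6 - 228.0 = 17.6 g
Step 2: w = 100 * water mass / dry mass
Step 3: w = 100 * 17.6 / 228.0 = 7.7%

7.7


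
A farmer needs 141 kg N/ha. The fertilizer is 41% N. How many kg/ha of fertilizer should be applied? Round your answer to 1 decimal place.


Step 1: Fertilizer rate = target N / (N content / 100)
Step 2: Rate = 141 / (41 / 100)
Step 3: Rate = 141 / 0.41
Step 4: Rate = 343.9 kg/ha

343.9


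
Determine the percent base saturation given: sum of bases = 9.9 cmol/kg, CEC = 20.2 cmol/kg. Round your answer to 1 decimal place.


Step 1: BS = 100 * (sum of bases) / CEC
Step 2: BS = 100 * 9.9 / 20.2
Step 3: BS = 49.0%

49.0


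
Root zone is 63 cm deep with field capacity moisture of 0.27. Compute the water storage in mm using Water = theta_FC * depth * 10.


Step 1: Water (mm) = theta_FC * depth (cm) * 10
Step 2: Water = 0.27 * 63 * 10
Step 3: Water = 170.1 mm

170.1


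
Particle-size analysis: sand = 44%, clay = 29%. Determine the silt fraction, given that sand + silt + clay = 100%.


Step 1: sand + silt + clay = 100%
Step 2: silt = 100 - sand - clay
Step 3: silt = 100 - 44 - 29
Step 4: silt = 27%

27


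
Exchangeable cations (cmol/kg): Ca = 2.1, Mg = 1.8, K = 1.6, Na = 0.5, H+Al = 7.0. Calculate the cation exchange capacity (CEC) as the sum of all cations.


Step 1: CEC = Ca + Mg + K + Na + (H+Al)
Step 2: CEC = 2.1 + 1.8 + 1.6 + 0.5 + 7.0
Step 3: CEC = 13.0 cmol/kg

13.0


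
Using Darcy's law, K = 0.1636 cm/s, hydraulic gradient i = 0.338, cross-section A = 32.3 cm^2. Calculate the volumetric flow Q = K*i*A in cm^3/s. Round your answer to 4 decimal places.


Step 1: Apply Darcy's law: Q = K * i * A
Step 2: Q = 0.1636 * 0.338 * 32.3
Step 3: Q = 1.7861 cm^3/s

1.7861


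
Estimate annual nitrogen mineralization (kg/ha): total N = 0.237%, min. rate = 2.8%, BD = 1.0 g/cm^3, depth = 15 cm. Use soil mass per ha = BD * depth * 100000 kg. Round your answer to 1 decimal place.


Step 1: Soil mass per ha = BD * depth * 100000 = 1.0 * 15 * 100000 = 1500000 kg
Step 2: Total N pool = soil mass * N%/100 = 1500000 * 0.237/100 = 3555.0 kg/ha
Step 3: N mineralized = N pool * rate%/100 = 3555.0 * 2.8/100 = 99.5 kg/ha/yr

99.5


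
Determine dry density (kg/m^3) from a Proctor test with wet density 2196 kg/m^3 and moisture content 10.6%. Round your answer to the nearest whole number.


Step 1: Dry density = wet density / (1 + w/100)
Step 2: Dry density = 2196 / (1 + 10.6/100)
Step 3: Dry density = 2196 / 1.106
Step 4: Dry density = 1986 kg/m^3

1986


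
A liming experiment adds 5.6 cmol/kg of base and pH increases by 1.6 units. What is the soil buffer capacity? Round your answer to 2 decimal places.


Step 1: BC = change in base / change in pH
Step 2: BC = 5.6 / 1.6
Step 3: BC = 3.5 cmol/(kg*pH unit)

3.5


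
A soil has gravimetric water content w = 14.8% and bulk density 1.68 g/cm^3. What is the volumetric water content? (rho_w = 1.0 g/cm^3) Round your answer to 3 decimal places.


Step 1: theta = (w / 100) * BD / rho_w
Step 2: theta = (14.8 / 100) * 1.68 / 1.0
Step 3: theta = 0.148 * 1.68
Step 4: theta = 0.249

0.249


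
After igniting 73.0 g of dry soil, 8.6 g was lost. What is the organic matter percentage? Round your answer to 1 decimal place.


Step 1: OM% = 100 * LOI / sample mass
Step 2: OM = 100 * 8.6 / 73.0
Step 3: OM = 11.8%

11.8


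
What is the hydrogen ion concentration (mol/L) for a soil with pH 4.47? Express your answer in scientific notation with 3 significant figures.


Step 1: [H+] = 10^(-pH)
Step 2: [H+] = 10^(-4.47)
Step 3: [H+] = 3.39e-05 mol/L

3.39e-05


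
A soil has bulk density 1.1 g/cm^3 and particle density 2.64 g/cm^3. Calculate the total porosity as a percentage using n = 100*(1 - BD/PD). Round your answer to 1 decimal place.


Step 1: Formula: n = 100 * (1 - BD / PD)
Step 2: n = 100 * (1 - 1.1 / 2.64)
Step 3: n = 100 * (1 - 0.41667)
Step 4: n = 58.3%

58.3


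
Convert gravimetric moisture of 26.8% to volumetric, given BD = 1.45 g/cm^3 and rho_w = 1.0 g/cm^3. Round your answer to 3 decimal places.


Step 1: theta = (w / 100) * BD / rho_w
Step 2: theta = (26.8 / 100) * 1.45 / 1.0
Step 3: theta = 0.268 * 1.45
Step 4: theta = 0.389

0.389


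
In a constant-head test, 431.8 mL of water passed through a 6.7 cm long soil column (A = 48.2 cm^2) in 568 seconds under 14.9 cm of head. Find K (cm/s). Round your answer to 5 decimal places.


Step 1: K = Q * L / (A * t * h)
Step 2: Numerator = 431.8 * 6.7 = 2893.06
Step 3: Denominator = 48.2 * 568 * 14.9 = 407926.24
Step 4: K = 2893.06 / 407926.24 = 0.00709 cm/s

0.00709


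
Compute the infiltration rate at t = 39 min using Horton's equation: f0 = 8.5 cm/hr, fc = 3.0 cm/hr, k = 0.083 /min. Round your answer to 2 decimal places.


Step 1: f = fc + (f0 - fc) * exp(-k * t)
Step 2: exp(-0.083 * 39) = 0.039282
Step 3: f = 3.0 + (8.5 - 3.0) * 0.039282
Step 4: f = 3.0 + 5.5 * 0.039282
Step 5: f = 3.22 cm/hr

3.22


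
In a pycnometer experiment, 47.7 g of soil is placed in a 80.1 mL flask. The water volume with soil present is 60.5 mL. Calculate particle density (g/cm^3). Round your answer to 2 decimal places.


Step 1: Volume of solids = flask volume - water volume with soil
Step 2: V_solids = 80.1 - 60.5 = 19.6 mL
Step 3: Particle density = mass / V_solids = 47.7 / 19.6 = 2.43 g/cm^3

2.43


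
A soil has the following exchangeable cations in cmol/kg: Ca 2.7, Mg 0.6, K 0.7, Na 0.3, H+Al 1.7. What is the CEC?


Step 1: CEC = Ca + Mg + K + Na + (H+Al)
Step 2: CEC = 2.7 + 0.6 + 0.7 + 0.3 + 1.7
Step 3: CEC = 6.0 cmol/kg

6.0


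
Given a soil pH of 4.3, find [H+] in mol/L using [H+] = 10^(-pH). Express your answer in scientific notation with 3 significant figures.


Step 1: [H+] = 10^(-pH)
Step 2: [H+] = 10^(-4.3)
Step 3: [H+] = 5.01e-05 mol/L

5.01e-05


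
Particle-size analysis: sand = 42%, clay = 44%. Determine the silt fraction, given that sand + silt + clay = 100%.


Step 1: sand + silt + clay = 100%
Step 2: silt = 100 - sand - clay
Step 3: silt = 100 - 42 - 44
Step 4: silt = 14%

14


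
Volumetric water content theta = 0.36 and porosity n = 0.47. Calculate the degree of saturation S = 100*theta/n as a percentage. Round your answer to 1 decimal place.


Step 1: S = 100 * theta_v / n
Step 2: S = 100 * 0.36 / 0.47
Step 3: S = 76.6%

76.6


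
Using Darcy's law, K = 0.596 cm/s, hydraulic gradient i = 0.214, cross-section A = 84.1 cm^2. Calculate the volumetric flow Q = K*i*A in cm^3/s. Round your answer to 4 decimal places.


Step 1: Apply Darcy's law: Q = K * i * A
Step 2: Q = 0.596 * 0.214 * 84.1
Step 3: Q = 10.7265 cm^3/s

10.7265


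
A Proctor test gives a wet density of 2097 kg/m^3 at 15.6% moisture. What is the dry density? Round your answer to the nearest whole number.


Step 1: Dry density = wet density / (1 + w/100)
Step 2: Dry density = 2097 / (1 + 15.6/100)
Step 3: Dry density = 2097 / 1.156
Step 4: Dry density = 1814 kg/m^3

1814


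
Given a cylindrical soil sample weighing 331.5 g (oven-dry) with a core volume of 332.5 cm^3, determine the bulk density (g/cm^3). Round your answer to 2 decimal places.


Step 1: Identify the formula: BD = dry mass / volume
Step 2: Substitute values: BD = 331.5 / 332.5
Step 3: BD = 1.0 g/cm^3

1.0


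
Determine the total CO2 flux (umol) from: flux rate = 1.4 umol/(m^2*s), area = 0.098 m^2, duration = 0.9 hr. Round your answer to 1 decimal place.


Step 1: Convert time to seconds: 0.9 hr * 3600 = 3240.0 s
Step 2: Total = flux * area * time_s
Step 3: Total = 1.4 * 0.098 * 3240.0
Step 4: Total = 444.5 umol

444.5


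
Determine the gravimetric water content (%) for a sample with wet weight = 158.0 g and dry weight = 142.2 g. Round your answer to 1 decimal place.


Step 1: Water mass = wet - dry = 158.0 - 142.2 = 15.8 g
Step 2: w = 100 * water mass / dry mass
Step 3: w = 100 * 15.8 / 142.2 = 11.1%

11.1


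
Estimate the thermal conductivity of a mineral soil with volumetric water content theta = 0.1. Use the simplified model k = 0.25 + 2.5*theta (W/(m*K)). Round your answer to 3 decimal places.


Step 1: k = 0.25 + 2.5 * theta
Step 2: k = 0.25 + 2.5 * 0.1
Step 3: k = 0.25 + 0.25
Step 4: k = 0.5 W/(m*K)

0.5


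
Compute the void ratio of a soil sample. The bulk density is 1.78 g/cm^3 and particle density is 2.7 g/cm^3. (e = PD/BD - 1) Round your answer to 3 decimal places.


Step 1: e = PD / BD - 1
Step 2: e = 2.7 / 1.78 - 1
Step 3: e = 1.51685 - 1
Step 4: e = 0.517

0.517


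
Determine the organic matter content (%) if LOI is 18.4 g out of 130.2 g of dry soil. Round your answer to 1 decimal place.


Step 1: OM% = 100 * LOI / sample mass
Step 2: OM = 100 * 18.4 / 130.2
Step 3: OM = 14.1%

14.1


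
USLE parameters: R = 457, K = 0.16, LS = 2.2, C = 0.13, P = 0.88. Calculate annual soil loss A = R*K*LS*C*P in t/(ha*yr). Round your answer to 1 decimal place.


Step 1: A = R * K * LS * C * P
Step 2: R * K = 457 * 0.16 = 73.12
Step 3: (R*K) * LS = 73.12 * 2.2 = 160.864
Step 4: * C * P = 160.864 * 0.13 * 0.88 = 18.4
Step 5: A = 18.4 t/(ha*yr)

18.4


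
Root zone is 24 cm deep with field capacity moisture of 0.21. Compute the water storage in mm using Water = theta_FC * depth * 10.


Step 1: Water (mm) = theta_FC * depth (cm) * 10
Step 2: Water = 0.21 * 24 * 10
Step 3: Water = 50.4 mm

50.4


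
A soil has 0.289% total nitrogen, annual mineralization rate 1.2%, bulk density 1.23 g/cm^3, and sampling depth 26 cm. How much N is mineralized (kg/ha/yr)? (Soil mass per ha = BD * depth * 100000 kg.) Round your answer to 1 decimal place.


Step 1: Soil mass per ha = BD * depth * 100000 = 1.23 * 26 * 100000 = 3198000 kg
Step 2: Total N pool = soil mass * N%/100 = 3198000 * 0.289/100 = 9242.22 kg/ha
Step 3: N mineralized = N pool * rate%/100 = 9242.22 * 1.2/100 = 110.9 kg/ha/yr

110.9


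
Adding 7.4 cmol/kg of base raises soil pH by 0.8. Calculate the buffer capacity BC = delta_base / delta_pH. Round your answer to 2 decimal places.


Step 1: BC = change in base / change in pH
Step 2: BC = 7.4 / 0.8
Step 3: BC = 9.25 cmol/(kg*pH unit)

9.25


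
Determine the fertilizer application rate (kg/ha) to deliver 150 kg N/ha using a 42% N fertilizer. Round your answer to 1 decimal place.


Step 1: Fertilizer rate = target N / (N content / 100)
Step 2: Rate = 150 / (42 / 100)
Step 3: Rate = 150 / 0.42
Step 4: Rate = 357.1 kg/ha

357.1


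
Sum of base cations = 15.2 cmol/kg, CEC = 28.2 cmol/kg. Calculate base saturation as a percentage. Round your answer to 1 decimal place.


Step 1: BS = 100 * (sum of bases) / CEC
Step 2: BS = 100 * 15.2 / 28.2
Step 3: BS = 53.9%

53.9


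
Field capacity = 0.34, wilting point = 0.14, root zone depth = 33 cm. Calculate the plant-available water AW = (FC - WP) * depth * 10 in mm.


Step 1: Available water = (FC - WP) * depth * 10
Step 2: AW = (0.34 - 0.14) * 33 * 10
Step 3: AW = 0.2 * 33 * 10
Step 4: AW = 66.0 mm

66.0


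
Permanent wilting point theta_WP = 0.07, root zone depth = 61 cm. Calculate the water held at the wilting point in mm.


Step 1: Water (mm) = theta_WP * depth * 10
Step 2: Water = 0.07 * 61 * 10
Step 3: Water = 42.7 mm

42.7


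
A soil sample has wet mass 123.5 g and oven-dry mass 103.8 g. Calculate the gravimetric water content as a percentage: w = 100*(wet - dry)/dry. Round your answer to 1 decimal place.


Step 1: Water mass = wet - dry = 123.5 - 103.8 = 19.7 g
Step 2: w = 100 * water mass / dry mass
Step 3: w = 100 * 19.7 / 103.8 = 19.0%

19.0


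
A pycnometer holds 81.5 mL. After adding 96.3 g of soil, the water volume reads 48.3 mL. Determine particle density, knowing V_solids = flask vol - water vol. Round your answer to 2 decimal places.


Step 1: Volume of solids = flask volume - water volume with soil
Step 2: V_solids = 81.5 - 48.3 = 33.2 mL
Step 3: Particle density = mass / V_solids = 96.3 / 33.2 = 2.9 g/cm^3

2.9


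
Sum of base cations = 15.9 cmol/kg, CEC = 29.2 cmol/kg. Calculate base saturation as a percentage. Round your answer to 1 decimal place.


Step 1: BS = 100 * (sum of bases) / CEC
Step 2: BS = 100 * 15.9 / 29.2
Step 3: BS = 54.5%

54.5


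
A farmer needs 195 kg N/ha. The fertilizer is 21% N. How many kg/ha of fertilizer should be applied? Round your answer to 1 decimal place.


Step 1: Fertilizer rate = target N / (N content / 100)
Step 2: Rate = 195 / (21 / 100)
Step 3: Rate = 195 / 0.21
Step 4: Rate = 928.6 kg/ha

928.6


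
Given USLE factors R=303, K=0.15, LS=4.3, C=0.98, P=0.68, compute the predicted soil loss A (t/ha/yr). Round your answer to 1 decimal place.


Step 1: A = R * K * LS * C * P
Step 2: R * K = 303 * 0.15 = 45.45
Step 3: (R*K) * LS = 45.45 * 4.3 = 195.435
Step 4: * C * P = 195.435 * 0.98 * 0.68 = 130.2
Step 5: A = 130.2 t/(ha*yr)

130.2


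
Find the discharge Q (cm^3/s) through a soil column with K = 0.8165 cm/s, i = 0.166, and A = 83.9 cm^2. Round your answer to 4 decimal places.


Step 1: Apply Darcy's law: Q = K * i * A
Step 2: Q = 0.8165 * 0.166 * 83.9
Step 3: Q = 11.3717 cm^3/s

11.3717


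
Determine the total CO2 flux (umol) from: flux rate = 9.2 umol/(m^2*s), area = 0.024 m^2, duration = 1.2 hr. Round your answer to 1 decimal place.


Step 1: Convert time to seconds: 1.2 hr * 3600 = 4320.0 s
Step 2: Total = flux * area * time_s
Step 3: Total = 9.2 * 0.024 * 4320.0
Step 4: Total = 953.9 umol

953.9


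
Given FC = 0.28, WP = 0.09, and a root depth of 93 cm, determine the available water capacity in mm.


Step 1: Available water = (FC - WP) * depth * 10
Step 2: AW = (0.28 - 0.09) * 93 * 10
Step 3: AW = 0.19 * 93 * 10
Step 4: AW = 176.7 mm

176.7


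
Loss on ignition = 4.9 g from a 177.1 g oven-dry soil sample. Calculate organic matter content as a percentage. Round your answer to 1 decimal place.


Step 1: OM% = 100 * LOI / sample mass
Step 2: OM = 100 * 4.9 / 177.1
Step 3: OM = 2.8%

2.8


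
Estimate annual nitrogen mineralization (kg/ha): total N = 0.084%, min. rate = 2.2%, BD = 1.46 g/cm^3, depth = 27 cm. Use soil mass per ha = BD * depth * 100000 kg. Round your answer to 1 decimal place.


Step 1: Soil mass per ha = BD * depth * 100000 = 1.46 * 27 * 100000 = 3942000 kg
Step 2: Total N pool = soil mass * N%/100 = 3942000 * 0.084/100 = 3311.28 kg/ha
Step 3: N mineralized = N pool * rate%/100 = 3311.28 * 2.2/100 = 72.8 kg/ha/yr

72.8


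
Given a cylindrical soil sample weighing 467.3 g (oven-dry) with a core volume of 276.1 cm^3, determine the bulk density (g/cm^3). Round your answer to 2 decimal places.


Step 1: Identify the formula: BD = dry mass / volume
Step 2: Substitute values: BD = 467.3 / 276.1
Step 3: BD = 1.69 g/cm^3

1.69


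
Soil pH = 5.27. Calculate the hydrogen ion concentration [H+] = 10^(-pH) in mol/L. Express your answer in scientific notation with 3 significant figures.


Step 1: [H+] = 10^(-pH)
Step 2: [H+] = 10^(-5.27)
Step 3: [H+] = 5.37e-06 mol/L

5.37e-06


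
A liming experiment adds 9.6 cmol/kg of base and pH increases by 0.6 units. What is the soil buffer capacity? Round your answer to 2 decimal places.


Step 1: BC = change in base / change in pH
Step 2: BC = 9.6 / 0.6
Step 3: BC = 16.0 cmol/(kg*pH unit)

16.0


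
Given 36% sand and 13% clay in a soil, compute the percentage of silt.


Step 1: sand + silt + clay = 100%
Step 2: silt = 100 - sand - clay
Step 3: silt = 100 - 36 - 13
Step 4: silt = 51%

51


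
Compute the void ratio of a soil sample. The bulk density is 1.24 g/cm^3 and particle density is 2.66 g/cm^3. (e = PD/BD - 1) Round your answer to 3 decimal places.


Step 1: e = PD / BD - 1
Step 2: e = 2.66 / 1.24 - 1
Step 3: e = 2.14516 - 1
Step 4: e = 1.145

1.145


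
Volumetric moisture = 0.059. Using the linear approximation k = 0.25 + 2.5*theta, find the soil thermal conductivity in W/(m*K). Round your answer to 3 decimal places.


Step 1: k = 0.25 + 2.5 * theta
Step 2: k = 0.25 + 2.5 * 0.059
Step 3: k = 0.25 + 0.148
Step 4: k = 0.398 W/(m*K)

0.398


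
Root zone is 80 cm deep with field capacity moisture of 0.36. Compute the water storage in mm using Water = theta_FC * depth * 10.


Step 1: Water (mm) = theta_FC * depth (cm) * 10
Step 2: Water = 0.36 * 80 * 10
Step 3: Water = 288.0 mm

288.0


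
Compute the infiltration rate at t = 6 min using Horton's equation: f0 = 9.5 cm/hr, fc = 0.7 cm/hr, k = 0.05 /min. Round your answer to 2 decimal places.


Step 1: f = fc + (f0 - fc) * exp(-k * t)
Step 2: exp(-0.05 * 6) = 0.740818
Step 3: f = 0.7 + (9.5 - 0.7) * 0.740818
Step 4: f = 0.7 + 8.8 * 0.740818
Step 5: f = 7.22 cm/hr

7.22


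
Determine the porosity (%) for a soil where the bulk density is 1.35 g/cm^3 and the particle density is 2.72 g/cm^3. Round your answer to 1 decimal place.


Step 1: Formula: n = 100 * (1 - BD / PD)
Step 2: n = 100 * (1 - 1.35 / 2.72)
Step 3: n = 100 * (1 - 0.49632)
Step 4: n = 50.4%

50.4


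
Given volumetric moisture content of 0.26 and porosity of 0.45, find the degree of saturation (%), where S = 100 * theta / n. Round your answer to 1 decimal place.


Step 1: S = 100 * theta_v / n
Step 2: S = 100 * 0.26 / 0.45
Step 3: S = 57.8%

57.8
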